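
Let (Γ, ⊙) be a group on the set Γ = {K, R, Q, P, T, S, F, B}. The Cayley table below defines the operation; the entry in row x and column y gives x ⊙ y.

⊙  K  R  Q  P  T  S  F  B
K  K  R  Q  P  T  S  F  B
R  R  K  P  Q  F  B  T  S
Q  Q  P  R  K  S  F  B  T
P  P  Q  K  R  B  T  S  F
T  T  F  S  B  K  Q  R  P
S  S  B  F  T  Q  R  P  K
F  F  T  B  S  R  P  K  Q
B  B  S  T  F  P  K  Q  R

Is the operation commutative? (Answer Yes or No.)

Check whether the table is symmetric across its main diagonal.
Every entry (row x, col y) equals the entry (row y, col x), so Γ is abelian.

Yes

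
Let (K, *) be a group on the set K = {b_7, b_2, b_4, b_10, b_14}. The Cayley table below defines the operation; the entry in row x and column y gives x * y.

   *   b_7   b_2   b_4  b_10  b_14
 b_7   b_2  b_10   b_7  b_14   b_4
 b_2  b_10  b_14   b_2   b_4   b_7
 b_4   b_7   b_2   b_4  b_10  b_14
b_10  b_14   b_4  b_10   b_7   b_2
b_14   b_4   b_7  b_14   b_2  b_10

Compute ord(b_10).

5

The identity element is b_4 (its row matches the header).
b_10^1 = b_10
b_10^2 = b_10 * b_10 = b_7
b_10^3 = b_7 * b_10 = b_14
b_10^4 = b_14 * b_10 = b_2
b_10^5 = b_2 * b_10 = b_4
The first power of b_10 equal to the identity is b_10^5, so ord(b_10) = 5.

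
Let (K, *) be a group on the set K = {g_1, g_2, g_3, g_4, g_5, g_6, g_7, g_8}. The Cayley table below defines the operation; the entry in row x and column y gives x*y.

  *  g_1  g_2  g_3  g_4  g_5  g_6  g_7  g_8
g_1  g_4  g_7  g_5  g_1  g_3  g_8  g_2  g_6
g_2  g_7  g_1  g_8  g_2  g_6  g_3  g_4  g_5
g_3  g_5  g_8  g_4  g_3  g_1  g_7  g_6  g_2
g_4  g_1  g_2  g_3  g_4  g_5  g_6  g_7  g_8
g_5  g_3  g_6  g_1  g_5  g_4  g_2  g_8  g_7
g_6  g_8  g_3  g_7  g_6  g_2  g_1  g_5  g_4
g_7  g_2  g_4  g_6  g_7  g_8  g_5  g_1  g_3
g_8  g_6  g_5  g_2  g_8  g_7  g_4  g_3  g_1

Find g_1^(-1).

First locate the identity: row g_4 matches the header, so g_4 is the identity.
Scan row g_1 for g_4: g_1*g_1 = g_4. Hence g_1^(-1) = g_1.

g_1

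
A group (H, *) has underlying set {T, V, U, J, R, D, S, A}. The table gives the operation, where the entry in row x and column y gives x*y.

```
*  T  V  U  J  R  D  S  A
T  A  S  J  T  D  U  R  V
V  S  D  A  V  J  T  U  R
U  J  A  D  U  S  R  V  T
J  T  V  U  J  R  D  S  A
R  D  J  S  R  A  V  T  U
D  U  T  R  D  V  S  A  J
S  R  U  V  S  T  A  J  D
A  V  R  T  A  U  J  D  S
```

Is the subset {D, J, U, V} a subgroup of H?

No

V*D = T, which is not in {D, J, U, V}.
The subset is not closed under *, so it is not a subgroup.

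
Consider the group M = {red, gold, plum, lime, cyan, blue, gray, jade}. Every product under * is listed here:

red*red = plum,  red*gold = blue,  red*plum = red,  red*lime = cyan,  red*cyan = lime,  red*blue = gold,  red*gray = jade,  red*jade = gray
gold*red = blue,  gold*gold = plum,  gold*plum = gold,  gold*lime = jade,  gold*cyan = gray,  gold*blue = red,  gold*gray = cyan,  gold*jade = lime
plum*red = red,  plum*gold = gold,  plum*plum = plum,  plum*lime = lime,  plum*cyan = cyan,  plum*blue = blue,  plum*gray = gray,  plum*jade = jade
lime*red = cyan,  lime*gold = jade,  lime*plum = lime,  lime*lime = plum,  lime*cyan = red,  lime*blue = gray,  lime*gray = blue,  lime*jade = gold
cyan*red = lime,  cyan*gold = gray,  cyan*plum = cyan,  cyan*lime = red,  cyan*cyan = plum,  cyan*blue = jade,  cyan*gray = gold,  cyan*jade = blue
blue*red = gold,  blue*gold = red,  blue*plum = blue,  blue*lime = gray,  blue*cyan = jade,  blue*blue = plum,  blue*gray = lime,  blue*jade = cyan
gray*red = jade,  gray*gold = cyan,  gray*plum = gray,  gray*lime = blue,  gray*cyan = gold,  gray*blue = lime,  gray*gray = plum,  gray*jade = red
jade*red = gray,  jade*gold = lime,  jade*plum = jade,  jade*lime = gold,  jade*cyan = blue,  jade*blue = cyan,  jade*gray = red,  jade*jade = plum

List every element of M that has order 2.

Identity is plum. Compute the order of each non-identity element by repeated multiplication:
  red: red → plum  (order 2)
  gold: gold → plum  (order 2)
  lime: lime → plum  (order 2)
  cyan: cyan → plum  (order 2)
  blue: blue → plum  (order 2)
  gray: gray → plum  (order 2)
  jade: jade → plum  (order 2)
Elements of order 2: {blue, cyan, gold, gray, jade, lime, red}.

{blue, cyan, gold, gray, jade, lime, red}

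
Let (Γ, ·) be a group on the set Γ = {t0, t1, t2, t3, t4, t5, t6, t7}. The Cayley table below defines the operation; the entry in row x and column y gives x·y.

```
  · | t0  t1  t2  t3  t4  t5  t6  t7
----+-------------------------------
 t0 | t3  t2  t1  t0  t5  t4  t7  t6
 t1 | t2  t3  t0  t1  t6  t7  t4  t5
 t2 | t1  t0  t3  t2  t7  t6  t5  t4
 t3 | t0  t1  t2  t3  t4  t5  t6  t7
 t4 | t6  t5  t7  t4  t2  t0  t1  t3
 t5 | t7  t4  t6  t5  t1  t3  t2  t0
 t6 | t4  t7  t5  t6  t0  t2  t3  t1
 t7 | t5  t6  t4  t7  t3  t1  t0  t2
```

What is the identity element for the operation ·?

The identity e satisfies e·x = x for all x, so its row in the table reproduces the column headers.
Row t3 reads: t0, t1, t2, t3, t4, t5, t6, t7 — exactly the header order. So t3 is the identity.
(Structurally, Γ here is isomorphic to the dihedral group D_4.)

t3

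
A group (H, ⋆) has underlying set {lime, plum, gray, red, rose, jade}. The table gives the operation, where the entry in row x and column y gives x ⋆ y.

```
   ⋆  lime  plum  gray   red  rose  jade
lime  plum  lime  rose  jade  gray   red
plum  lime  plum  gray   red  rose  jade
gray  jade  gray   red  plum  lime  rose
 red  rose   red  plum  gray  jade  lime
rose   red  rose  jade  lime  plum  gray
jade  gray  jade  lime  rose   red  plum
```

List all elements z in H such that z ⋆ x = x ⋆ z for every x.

{plum}

An element z is central iff its row equals its column in the table.
For jade: jade ⋆ red = rose ≠ lime = red ⋆ jade, so jade ∉ Z.
Checking each element this way leaves Z(H) = {plum}.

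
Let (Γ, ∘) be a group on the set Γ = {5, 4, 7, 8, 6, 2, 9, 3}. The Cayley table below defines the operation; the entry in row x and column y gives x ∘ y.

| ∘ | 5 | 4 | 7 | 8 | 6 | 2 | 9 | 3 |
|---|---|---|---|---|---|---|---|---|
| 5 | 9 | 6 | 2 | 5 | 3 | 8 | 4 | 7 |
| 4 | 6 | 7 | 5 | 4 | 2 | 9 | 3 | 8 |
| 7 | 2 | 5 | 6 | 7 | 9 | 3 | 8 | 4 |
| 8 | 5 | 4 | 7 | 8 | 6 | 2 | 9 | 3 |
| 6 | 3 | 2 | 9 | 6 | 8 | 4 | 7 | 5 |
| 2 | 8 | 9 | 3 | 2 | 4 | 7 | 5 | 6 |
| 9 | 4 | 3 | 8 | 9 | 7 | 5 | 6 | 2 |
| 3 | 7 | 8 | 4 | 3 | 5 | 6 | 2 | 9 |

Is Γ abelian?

Yes

Check whether the table is symmetric across its main diagonal.
Every entry (row x, col y) equals the entry (row y, col x), so Γ is abelian.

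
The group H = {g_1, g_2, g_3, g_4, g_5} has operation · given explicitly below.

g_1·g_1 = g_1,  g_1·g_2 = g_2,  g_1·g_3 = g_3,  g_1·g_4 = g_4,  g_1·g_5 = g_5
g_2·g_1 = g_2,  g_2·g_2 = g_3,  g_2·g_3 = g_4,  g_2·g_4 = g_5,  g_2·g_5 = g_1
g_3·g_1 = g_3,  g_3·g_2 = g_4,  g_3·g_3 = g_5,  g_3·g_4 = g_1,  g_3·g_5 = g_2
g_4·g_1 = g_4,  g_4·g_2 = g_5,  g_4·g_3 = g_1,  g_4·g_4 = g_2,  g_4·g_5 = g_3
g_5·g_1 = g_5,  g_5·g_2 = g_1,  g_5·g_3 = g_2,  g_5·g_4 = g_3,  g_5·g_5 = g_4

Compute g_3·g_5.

g_2

Read row g_3, column g_5: g_3·g_5 = g_2.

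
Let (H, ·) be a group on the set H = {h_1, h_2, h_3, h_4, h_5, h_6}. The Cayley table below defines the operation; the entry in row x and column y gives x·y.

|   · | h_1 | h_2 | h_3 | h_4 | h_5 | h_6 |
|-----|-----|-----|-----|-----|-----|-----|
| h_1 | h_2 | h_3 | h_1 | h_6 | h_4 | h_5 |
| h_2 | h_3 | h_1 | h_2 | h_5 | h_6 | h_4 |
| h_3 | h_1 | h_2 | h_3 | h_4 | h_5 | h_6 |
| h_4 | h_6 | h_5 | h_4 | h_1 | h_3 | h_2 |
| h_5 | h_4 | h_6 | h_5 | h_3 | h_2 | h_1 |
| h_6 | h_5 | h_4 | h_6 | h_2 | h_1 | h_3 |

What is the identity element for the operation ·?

The identity e satisfies e·x = x for all x, so its row in the table reproduces the column headers.
Row h_3 reads: h_1, h_2, h_3, h_4, h_5, h_6 — exactly the header order. So h_3 is the identity.
(Structurally, H here is isomorphic to the cyclic group Z_6.)

h_3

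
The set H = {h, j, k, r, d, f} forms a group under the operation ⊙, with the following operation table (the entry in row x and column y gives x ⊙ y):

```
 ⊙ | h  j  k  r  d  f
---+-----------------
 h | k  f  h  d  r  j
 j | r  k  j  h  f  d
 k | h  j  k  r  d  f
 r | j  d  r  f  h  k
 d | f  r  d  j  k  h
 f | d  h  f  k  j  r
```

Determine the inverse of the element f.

r

First locate the identity: row k matches the header, so k is the identity.
Scan row f for k: f ⊙ r = k. Hence f^(-1) = r.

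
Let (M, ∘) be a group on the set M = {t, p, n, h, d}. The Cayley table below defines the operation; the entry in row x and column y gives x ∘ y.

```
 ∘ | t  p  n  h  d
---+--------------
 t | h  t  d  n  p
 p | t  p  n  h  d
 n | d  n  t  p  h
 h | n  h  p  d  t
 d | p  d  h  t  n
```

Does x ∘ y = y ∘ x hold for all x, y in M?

Check whether the table is symmetric across its main diagonal.
Every entry (row x, col y) equals the entry (row y, col x), so M is abelian.

Yes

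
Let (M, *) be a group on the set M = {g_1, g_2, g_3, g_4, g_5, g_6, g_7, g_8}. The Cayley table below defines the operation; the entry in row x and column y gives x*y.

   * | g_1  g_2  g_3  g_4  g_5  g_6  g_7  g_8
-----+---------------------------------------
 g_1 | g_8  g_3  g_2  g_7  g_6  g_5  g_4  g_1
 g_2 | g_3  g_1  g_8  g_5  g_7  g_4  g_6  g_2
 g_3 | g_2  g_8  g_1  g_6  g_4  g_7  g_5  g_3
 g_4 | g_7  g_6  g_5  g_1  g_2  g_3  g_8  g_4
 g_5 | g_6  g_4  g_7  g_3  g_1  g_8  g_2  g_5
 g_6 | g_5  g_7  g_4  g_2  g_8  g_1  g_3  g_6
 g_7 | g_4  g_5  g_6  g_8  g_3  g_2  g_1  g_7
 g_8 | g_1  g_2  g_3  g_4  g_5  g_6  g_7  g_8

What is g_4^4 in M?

g_4^1 = g_4
g_4^2 = g_4*g_4 = g_1
g_4^3 = g_1*g_4 = g_7
g_4^4 = g_7*g_4 = g_8

g_8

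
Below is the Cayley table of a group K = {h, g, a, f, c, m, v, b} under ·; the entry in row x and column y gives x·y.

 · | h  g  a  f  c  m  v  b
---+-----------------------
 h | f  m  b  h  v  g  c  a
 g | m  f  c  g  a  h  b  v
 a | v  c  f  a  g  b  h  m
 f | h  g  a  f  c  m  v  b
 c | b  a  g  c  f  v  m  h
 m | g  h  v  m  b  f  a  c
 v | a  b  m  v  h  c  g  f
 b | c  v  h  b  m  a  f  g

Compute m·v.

Read row m, column v: m·v = a.

a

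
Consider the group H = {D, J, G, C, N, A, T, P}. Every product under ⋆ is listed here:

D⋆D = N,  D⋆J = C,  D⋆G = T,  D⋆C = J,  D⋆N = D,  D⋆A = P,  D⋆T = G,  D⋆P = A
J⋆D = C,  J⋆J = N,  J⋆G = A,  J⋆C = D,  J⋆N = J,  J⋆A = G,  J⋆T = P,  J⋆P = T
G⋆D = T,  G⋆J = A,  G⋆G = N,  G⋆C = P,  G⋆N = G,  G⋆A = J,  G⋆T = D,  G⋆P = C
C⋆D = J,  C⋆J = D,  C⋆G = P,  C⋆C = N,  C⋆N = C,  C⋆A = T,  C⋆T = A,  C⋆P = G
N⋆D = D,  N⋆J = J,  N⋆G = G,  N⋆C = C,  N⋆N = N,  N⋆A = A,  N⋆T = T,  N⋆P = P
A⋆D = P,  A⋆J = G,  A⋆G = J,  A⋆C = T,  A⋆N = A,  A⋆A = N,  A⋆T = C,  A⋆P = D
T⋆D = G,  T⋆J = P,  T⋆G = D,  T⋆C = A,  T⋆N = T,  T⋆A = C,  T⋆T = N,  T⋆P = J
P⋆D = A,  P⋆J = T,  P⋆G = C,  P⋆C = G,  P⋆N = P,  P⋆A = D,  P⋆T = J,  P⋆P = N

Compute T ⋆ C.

A

Read row T, column C: T ⋆ C = A.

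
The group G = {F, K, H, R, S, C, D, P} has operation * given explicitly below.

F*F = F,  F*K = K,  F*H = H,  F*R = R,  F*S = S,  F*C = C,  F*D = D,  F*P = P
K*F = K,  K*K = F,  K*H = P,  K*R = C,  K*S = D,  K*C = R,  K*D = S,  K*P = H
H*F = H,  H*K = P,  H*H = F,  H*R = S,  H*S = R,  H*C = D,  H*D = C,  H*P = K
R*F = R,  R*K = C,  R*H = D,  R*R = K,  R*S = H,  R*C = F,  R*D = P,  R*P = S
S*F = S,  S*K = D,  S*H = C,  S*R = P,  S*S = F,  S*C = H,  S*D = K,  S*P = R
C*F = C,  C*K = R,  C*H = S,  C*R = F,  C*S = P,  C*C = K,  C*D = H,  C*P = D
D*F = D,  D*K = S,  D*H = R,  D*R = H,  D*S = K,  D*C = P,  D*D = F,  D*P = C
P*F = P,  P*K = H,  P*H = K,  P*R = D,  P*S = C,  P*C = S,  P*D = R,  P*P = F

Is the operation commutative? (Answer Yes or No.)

R * P = S but P * R = D.
Since R and P do not commute, G is not abelian.

No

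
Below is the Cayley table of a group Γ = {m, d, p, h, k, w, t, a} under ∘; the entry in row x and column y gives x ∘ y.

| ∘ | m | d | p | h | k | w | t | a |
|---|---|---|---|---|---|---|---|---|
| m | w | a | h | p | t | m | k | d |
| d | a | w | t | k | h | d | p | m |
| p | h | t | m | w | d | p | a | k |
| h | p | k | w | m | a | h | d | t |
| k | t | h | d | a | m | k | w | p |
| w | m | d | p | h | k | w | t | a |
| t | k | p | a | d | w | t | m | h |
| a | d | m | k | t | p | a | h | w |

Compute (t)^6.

t^1 = t
t^2 = t ∘ t = m
t^3 = m ∘ t = k
t^4 = k ∘ t = w
t^5 = w ∘ t = t
t^6 = t ∘ t = m

m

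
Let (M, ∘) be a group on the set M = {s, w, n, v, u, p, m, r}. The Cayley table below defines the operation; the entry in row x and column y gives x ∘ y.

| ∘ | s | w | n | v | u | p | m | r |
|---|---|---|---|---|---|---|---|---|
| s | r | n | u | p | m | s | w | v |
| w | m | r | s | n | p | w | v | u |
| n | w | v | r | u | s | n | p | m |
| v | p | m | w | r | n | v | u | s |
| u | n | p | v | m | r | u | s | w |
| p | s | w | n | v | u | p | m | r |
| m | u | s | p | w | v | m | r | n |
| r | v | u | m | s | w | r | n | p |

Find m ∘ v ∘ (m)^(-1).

s

The identity is p. In row m, the entry p sits in column n, so m^(-1) = n.
m ∘ v = w
w ∘ n = s
(Structurally, M here is isomorphic to the quaternion group Q_8.)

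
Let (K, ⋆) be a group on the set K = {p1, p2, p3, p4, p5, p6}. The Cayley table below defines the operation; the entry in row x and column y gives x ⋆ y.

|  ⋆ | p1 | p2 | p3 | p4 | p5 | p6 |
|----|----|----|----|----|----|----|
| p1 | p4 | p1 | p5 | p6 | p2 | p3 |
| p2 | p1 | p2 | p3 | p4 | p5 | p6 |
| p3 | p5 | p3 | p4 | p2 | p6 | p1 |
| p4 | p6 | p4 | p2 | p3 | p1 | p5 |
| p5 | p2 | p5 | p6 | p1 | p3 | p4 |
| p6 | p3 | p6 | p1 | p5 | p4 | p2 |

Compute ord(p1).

6

The identity element is p2 (its row matches the header).
p1^1 = p1
p1^2 = p1 ⋆ p1 = p4
p1^3 = p4 ⋆ p1 = p6
p1^4 = p6 ⋆ p1 = p3
p1^5 = p3 ⋆ p1 = p5
p1^6 = p5 ⋆ p1 = p2
The first power of p1 equal to the identity is p1^6, so ord(p1) = 6.
(Structurally, K here is isomorphic to the cyclic group Z_6.)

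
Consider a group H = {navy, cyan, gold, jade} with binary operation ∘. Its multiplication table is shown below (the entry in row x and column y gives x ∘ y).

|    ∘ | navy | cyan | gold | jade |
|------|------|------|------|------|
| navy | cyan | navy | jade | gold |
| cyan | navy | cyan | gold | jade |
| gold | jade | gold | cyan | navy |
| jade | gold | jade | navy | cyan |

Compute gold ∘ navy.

Read row gold, column navy: gold ∘ navy = jade.

jade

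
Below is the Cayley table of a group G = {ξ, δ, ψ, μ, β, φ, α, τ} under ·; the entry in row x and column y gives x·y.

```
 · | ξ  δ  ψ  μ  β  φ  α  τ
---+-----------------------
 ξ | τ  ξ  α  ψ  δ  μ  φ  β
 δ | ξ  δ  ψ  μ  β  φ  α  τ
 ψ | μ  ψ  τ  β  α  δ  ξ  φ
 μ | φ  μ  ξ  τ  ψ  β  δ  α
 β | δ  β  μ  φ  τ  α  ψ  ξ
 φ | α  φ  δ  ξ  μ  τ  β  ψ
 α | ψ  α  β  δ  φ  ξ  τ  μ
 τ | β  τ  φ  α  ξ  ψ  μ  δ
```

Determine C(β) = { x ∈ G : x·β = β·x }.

Compare row β with column β entry by entry.
ξ·β = δ = β·ξ, so ξ commutes with β.
ψ·β = α but β·ψ = μ, so ψ does not.
Collecting the elements that commute with β: C(β) = {β, δ, ξ, τ}.

{β, δ, ξ, τ}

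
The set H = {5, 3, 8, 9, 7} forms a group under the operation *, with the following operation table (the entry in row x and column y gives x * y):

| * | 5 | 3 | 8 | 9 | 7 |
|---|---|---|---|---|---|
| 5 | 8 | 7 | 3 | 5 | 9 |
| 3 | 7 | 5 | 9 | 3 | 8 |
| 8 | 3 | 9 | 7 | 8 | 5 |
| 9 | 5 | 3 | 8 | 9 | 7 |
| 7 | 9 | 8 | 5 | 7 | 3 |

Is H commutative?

Check whether the table is symmetric across its main diagonal.
Every entry (row x, col y) equals the entry (row y, col x), so H is abelian.

Yes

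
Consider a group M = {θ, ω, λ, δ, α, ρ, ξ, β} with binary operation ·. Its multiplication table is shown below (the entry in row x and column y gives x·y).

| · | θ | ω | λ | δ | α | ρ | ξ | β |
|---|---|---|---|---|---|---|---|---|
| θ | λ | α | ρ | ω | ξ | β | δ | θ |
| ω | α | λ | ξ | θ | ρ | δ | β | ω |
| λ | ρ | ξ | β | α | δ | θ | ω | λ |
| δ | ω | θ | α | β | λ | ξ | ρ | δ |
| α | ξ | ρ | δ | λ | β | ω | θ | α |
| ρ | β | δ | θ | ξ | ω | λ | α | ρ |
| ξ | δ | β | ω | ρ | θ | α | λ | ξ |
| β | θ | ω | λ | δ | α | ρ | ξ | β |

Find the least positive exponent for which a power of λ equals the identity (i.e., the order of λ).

2

The identity element is β (its row matches the header).
λ^1 = λ
λ^2 = λ·λ = β
The first power of λ equal to the identity is λ^2, so ord(λ) = 2.
(Structurally, M here is isomorphic to Z_2 x Z_4.)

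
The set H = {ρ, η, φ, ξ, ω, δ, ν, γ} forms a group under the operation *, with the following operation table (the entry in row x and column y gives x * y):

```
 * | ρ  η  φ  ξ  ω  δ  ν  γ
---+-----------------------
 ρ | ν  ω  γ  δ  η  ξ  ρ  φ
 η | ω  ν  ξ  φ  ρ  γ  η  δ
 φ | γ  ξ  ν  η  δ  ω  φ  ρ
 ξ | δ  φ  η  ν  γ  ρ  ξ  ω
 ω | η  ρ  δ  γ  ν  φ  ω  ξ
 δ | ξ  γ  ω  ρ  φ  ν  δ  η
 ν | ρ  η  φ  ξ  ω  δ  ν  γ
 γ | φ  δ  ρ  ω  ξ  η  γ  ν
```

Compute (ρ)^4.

ρ^1 = ρ
ρ^2 = ρ * ρ = ν
ρ^3 = ν * ρ = ρ
ρ^4 = ρ * ρ = ν

ν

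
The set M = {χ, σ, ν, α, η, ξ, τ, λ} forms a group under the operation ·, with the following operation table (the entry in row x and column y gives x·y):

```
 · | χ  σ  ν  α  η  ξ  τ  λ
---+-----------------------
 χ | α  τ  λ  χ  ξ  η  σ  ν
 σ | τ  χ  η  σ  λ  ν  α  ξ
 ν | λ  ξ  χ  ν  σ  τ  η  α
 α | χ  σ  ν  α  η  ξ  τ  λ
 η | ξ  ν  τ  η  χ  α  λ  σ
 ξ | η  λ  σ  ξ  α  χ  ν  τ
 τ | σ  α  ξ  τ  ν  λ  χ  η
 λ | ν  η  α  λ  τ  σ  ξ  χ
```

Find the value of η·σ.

ν

Read row η, column σ: η·σ = ν.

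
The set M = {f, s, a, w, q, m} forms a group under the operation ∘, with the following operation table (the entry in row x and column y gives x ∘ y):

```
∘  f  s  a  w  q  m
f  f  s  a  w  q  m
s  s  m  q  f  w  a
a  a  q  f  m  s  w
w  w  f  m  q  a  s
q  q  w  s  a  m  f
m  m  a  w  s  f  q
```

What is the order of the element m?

The identity element is f (its row matches the header).
m^1 = m
m^2 = m ∘ m = q
m^3 = q ∘ m = f
The first power of m equal to the identity is m^3, so ord(m) = 3.

3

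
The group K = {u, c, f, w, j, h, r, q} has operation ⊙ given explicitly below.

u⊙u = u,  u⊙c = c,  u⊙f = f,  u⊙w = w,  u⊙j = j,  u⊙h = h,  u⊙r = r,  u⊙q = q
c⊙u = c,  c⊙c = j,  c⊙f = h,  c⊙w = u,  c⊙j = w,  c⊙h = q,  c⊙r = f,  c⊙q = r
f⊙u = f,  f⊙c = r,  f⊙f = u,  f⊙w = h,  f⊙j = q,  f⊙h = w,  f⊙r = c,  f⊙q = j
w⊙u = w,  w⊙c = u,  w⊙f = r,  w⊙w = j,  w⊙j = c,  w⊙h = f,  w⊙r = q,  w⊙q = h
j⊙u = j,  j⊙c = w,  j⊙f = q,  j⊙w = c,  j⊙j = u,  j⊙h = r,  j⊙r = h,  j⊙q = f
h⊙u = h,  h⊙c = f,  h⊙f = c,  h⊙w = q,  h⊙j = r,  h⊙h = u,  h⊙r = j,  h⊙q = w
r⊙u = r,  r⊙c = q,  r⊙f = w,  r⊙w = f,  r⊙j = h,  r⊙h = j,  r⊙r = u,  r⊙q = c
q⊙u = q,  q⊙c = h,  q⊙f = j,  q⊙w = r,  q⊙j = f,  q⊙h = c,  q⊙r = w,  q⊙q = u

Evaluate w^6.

w^1 = w
w^2 = w ⊙ w = j
w^3 = j ⊙ w = c
w^4 = c ⊙ w = u
w^5 = u ⊙ w = w
w^6 = w ⊙ w = j

j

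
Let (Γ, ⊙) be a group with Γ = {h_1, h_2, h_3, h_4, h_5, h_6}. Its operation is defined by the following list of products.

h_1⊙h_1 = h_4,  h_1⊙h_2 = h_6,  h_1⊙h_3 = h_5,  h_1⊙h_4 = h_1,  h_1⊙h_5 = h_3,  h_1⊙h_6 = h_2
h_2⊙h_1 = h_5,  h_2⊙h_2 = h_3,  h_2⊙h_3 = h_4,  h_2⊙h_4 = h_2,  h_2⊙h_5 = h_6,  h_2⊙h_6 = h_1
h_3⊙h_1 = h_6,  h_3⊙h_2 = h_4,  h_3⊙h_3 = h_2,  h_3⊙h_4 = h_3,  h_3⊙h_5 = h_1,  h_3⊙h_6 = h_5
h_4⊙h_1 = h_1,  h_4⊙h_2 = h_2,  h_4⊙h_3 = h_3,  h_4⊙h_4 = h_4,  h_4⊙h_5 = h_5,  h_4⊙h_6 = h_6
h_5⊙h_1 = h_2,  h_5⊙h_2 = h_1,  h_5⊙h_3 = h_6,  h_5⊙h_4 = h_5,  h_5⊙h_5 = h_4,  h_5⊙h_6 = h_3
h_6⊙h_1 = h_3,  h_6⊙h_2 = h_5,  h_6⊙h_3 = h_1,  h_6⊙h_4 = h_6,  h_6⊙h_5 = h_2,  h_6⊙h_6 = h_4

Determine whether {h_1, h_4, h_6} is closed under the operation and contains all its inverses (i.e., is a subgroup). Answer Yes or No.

h_1 ⊙ h_6 = h_2, which is not in {h_1, h_4, h_6}.
The subset is not closed under ⊙, so it is not a subgroup.
(Structurally, Γ here is isomorphic to the symmetric group S_3.)

No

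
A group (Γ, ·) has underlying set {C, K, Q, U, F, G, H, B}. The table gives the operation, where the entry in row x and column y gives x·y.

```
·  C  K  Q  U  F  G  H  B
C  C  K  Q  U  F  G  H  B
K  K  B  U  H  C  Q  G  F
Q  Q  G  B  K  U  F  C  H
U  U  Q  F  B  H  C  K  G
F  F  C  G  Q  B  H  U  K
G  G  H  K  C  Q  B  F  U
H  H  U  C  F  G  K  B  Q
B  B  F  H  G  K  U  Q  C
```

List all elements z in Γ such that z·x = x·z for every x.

An element z is central iff its row equals its column in the table.
For G: G·K = H ≠ Q = K·G, so G ∉ Z.
Checking each element this way leaves Z(Γ) = {B, C}.
(Structurally, Γ here is isomorphic to the quaternion group Q_8.)

{B, C}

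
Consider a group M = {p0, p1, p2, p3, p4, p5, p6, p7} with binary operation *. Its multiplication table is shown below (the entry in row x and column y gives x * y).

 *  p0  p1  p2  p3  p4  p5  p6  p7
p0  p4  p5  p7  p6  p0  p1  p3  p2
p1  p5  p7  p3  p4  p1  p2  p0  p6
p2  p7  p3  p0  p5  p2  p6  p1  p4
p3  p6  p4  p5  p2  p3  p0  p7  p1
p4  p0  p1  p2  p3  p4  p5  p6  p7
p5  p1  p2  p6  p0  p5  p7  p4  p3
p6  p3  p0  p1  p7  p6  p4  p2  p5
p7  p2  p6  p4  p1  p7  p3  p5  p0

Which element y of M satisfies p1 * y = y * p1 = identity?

p3

First locate the identity: row p4 matches the header, so p4 is the identity.
Scan row p1 for p4: p1 * p3 = p4. Hence p1^(-1) = p3.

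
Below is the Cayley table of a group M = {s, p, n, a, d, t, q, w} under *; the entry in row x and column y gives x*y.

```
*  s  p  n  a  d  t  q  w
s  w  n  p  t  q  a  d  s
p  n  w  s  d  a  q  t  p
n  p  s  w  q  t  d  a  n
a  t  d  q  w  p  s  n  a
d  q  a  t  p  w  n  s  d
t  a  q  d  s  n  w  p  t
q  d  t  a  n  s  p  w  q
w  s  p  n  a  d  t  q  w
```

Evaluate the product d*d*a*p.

d

d*d = w
w*a = a
a*p = d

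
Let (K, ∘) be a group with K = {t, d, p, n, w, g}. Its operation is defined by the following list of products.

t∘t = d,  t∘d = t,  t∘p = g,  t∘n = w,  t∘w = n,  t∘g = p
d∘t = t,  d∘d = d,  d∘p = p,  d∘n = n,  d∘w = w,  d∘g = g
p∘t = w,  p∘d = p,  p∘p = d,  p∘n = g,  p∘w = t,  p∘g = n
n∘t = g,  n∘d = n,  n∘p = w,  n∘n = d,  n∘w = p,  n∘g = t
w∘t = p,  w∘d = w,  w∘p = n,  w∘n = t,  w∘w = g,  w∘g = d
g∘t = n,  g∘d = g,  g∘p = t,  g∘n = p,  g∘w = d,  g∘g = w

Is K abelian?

No

g ∘ n = p but n ∘ g = t.
Since g and n do not commute, K is not abelian.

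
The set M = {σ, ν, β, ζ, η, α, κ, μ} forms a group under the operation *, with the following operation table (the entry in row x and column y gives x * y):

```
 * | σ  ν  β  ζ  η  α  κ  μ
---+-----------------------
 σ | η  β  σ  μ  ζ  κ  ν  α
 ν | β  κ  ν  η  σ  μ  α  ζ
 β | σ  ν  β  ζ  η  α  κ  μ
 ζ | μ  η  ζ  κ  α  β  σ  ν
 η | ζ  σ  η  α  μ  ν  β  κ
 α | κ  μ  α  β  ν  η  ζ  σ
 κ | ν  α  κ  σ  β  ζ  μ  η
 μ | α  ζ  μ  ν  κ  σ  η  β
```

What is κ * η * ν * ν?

κ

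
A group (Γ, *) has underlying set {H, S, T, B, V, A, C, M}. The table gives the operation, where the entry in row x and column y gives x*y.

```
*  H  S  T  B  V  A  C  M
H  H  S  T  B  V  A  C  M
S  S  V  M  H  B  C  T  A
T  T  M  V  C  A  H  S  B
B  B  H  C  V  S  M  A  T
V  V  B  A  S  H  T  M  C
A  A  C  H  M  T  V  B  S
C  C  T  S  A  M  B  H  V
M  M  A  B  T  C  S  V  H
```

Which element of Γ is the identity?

The identity e satisfies e*x = x for all x, so its row in the table reproduces the column headers.
Row H reads: H, S, T, B, V, A, C, M — exactly the header order. So H is the identity.

H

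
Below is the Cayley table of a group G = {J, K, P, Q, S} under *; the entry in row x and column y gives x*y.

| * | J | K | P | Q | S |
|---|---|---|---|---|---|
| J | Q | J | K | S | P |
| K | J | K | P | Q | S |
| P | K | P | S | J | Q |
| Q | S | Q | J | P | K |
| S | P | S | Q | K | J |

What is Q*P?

J

Read row Q, column P: Q*P = J.
(Structurally, G here is isomorphic to the cyclic group Z_5.)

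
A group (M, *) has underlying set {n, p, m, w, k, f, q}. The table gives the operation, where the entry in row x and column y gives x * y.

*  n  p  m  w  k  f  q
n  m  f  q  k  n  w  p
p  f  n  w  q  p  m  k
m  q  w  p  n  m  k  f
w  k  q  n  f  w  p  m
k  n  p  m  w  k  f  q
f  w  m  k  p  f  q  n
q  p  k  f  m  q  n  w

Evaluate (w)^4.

w^1 = w
w^2 = w * w = f
w^3 = f * w = p
w^4 = p * w = q

q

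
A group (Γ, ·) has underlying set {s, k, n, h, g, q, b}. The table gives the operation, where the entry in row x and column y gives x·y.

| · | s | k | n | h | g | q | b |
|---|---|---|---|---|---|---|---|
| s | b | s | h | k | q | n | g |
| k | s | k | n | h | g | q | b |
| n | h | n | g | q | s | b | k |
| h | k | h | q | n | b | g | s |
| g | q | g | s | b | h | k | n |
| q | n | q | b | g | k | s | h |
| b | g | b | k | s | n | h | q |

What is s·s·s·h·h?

s·s = b
b·s = g
g·h = b
b·h = s

s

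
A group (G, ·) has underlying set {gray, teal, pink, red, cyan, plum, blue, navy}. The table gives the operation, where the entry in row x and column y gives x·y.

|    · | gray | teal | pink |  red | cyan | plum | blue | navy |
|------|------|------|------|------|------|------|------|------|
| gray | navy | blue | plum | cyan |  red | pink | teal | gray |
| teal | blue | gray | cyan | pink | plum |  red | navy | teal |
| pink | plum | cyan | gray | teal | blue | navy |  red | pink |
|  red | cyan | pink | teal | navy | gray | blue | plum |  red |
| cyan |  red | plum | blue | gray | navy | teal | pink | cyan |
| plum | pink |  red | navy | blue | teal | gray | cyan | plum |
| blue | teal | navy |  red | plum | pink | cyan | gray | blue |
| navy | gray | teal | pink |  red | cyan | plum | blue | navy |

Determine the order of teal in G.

The identity element is navy (its row matches the header).
teal^1 = teal
teal^2 = teal·teal = gray
teal^3 = gray·teal = blue
teal^4 = blue·teal = navy
The first power of teal equal to the identity is teal^4, so ord(teal) = 4.

4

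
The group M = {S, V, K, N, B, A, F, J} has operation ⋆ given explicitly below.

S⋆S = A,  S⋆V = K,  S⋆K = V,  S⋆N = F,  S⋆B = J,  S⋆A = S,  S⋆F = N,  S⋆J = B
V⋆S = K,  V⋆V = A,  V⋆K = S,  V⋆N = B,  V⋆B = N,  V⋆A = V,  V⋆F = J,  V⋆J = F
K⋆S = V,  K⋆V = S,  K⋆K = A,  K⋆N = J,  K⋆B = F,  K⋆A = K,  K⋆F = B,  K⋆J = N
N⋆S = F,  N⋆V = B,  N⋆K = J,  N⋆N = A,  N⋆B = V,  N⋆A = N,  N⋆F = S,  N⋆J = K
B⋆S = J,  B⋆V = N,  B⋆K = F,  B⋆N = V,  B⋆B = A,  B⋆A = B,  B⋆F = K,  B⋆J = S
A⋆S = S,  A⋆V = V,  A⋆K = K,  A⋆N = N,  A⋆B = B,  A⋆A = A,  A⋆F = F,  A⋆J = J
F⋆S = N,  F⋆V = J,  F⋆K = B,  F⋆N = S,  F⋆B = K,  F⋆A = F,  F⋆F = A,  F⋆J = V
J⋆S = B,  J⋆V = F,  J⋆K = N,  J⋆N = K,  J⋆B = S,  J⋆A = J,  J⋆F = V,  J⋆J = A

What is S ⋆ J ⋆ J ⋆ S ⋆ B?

B

S ⋆ J = B
B ⋆ J = S
S ⋆ S = A
A ⋆ B = B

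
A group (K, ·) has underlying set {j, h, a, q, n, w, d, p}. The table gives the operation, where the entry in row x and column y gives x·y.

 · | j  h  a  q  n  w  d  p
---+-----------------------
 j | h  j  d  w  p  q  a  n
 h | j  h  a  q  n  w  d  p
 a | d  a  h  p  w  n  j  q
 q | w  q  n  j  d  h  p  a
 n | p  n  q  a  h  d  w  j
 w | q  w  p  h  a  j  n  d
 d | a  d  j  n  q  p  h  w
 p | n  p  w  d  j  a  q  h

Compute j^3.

j^1 = j
j^2 = j·j = h
j^3 = h·j = j

j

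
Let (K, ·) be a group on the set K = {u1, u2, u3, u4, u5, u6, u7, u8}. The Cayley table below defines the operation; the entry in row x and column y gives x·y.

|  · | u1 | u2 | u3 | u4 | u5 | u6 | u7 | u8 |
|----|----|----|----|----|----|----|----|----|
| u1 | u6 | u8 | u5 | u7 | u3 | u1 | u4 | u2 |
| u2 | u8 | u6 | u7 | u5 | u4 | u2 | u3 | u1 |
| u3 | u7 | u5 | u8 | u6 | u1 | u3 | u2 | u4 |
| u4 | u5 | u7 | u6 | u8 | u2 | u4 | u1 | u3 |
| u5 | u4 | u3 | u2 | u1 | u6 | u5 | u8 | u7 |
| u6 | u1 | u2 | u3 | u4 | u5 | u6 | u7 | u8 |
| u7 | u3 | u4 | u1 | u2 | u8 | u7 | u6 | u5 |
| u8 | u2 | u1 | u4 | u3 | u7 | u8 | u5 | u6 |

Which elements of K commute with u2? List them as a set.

{u1, u2, u6, u8}

Compare row u2 with column u2 entry by entry.
u8·u2 = u1 = u2·u8, so u8 commutes with u2.
u7·u2 = u4 but u2·u7 = u3, so u7 does not.
Collecting the elements that commute with u2: C(u2) = {u1, u2, u6, u8}.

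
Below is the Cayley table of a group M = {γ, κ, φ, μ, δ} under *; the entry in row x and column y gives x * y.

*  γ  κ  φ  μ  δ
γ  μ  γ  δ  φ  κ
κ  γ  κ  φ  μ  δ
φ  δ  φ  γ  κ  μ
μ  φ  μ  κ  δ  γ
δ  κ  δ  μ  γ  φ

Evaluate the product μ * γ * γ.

δ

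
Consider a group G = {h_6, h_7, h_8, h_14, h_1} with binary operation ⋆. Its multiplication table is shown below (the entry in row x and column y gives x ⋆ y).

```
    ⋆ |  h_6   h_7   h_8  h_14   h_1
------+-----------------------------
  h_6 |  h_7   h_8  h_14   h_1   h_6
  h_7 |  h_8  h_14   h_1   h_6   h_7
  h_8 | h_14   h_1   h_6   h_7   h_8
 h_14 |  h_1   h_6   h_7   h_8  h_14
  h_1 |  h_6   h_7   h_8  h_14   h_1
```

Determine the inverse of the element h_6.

First locate the identity: row h_1 matches the header, so h_1 is the identity.
Scan row h_6 for h_1: h_6 ⋆ h_14 = h_1. Hence h_6^(-1) = h_14.

h_14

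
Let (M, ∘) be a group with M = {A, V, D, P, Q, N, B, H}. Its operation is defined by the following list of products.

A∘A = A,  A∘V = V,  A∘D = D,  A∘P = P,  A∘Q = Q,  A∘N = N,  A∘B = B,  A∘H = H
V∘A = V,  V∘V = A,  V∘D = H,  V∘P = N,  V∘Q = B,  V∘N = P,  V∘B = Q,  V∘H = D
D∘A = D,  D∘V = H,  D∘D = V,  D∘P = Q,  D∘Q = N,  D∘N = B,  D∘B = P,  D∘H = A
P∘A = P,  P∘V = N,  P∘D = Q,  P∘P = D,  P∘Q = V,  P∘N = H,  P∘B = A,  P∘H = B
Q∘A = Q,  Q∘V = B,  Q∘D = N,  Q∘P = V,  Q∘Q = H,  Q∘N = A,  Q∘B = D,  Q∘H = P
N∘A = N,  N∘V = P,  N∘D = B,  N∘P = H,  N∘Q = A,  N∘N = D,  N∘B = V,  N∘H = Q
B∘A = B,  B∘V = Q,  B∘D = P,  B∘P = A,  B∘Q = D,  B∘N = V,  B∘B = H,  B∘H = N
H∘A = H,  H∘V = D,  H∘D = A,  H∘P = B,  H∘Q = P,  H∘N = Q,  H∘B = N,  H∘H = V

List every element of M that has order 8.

Identity is A. Compute the order of each non-identity element by repeated multiplication:
  V: V → A  (order 2)
  D: D → V → H → A  (order 4)
  P: P → D → Q → V → N → H → B → A  (order 8)
  Q: Q → H → P → V → B → D → N → A  (order 8)
  N: N → D → B → V → P → H → Q → A  (order 8)
  B: B → H → N → V → Q → D → P → A  (order 8)
  H: H → V → D → A  (order 4)
Elements of order 8: {B, N, P, Q}.

{B, N, P, Q}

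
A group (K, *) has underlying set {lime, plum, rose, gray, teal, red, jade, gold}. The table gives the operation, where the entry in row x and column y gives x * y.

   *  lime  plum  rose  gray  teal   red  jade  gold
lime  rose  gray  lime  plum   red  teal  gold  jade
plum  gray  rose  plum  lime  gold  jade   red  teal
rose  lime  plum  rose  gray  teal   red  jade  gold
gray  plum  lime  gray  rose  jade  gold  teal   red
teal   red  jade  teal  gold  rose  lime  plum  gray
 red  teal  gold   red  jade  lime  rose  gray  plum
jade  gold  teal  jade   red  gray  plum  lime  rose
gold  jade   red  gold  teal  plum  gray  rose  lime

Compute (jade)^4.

rose

jade^1 = jade
jade^2 = jade * jade = lime
jade^3 = lime * jade = gold
jade^4 = gold * jade = rose
(Structurally, K here is isomorphic to the dihedral group D_4.)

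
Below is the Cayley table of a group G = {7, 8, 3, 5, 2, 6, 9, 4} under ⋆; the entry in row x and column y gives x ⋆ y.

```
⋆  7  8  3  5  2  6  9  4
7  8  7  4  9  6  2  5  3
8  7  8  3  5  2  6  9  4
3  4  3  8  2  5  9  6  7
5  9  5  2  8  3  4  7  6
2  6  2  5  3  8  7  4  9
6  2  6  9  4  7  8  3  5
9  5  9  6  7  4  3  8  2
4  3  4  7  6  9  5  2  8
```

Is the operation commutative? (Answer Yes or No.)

Yes

Check whether the table is symmetric across its main diagonal.
Every entry (row x, col y) equals the entry (row y, col x), so G is abelian.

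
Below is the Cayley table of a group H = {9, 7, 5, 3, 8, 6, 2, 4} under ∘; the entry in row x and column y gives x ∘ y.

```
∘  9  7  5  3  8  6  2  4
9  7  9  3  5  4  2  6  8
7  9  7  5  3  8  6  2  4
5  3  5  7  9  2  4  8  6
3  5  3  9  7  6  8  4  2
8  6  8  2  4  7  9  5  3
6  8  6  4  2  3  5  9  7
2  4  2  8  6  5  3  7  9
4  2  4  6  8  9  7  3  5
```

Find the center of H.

{5, 7}

An element z is central iff its row equals its column in the table.
For 6: 6 ∘ 2 = 9 ≠ 3 = 2 ∘ 6, so 6 ∉ Z.
Checking each element this way leaves Z(H) = {5, 7}.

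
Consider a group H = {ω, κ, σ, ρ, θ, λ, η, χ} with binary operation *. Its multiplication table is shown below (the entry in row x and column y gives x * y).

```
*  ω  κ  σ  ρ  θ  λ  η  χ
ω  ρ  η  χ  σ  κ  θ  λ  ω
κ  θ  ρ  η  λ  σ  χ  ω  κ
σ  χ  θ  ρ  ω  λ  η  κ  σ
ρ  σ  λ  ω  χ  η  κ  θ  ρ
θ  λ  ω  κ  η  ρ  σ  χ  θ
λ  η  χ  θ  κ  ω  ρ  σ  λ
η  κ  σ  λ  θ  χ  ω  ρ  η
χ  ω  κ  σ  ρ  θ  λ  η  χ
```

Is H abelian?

ω * κ = η but κ * ω = θ.
Since ω and κ do not commute, H is not abelian.

No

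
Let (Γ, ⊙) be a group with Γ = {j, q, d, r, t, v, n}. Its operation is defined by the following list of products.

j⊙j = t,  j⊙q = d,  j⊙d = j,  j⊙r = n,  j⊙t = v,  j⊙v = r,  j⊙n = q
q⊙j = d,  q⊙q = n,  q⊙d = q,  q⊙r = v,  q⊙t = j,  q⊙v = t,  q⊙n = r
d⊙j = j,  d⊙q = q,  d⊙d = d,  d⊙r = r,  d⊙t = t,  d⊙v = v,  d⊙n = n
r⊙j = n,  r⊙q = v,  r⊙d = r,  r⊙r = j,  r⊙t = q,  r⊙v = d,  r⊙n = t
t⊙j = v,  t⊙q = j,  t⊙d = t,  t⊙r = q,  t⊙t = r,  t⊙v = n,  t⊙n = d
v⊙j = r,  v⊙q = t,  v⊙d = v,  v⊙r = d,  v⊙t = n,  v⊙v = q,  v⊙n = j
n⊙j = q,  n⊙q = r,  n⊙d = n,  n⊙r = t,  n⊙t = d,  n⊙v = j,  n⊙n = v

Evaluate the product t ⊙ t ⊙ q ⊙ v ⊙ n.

t ⊙ t = r
r ⊙ q = v
v ⊙ v = q
q ⊙ n = r
(Structurally, Γ here is isomorphic to the cyclic group Z_7.)

r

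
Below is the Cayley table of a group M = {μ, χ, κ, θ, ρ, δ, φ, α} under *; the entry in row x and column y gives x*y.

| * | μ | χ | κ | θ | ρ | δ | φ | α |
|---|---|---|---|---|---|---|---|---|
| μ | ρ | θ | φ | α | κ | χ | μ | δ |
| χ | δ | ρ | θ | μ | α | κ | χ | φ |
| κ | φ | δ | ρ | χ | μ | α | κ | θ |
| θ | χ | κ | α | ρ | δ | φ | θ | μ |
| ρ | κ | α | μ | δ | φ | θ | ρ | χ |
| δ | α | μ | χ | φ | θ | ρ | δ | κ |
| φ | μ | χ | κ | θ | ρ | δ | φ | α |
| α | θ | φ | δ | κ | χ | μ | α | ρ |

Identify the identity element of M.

The identity e satisfies e*x = x for all x, so its row in the table reproduces the column headers.
Row φ reads: μ, χ, κ, θ, ρ, δ, φ, α — exactly the header order. So φ is the identity.
(Structurally, M here is isomorphic to the quaternion group Q_8.)

φ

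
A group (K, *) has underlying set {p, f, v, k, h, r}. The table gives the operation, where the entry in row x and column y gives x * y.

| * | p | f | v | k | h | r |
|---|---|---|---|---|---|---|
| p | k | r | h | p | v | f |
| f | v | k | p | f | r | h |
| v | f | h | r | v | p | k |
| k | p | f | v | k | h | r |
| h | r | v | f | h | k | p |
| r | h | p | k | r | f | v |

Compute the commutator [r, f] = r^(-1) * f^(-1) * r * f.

r

Identity is k; from the table r^(-1) = v and f^(-1) = f.
v * f = h
h * r = p
p * f = r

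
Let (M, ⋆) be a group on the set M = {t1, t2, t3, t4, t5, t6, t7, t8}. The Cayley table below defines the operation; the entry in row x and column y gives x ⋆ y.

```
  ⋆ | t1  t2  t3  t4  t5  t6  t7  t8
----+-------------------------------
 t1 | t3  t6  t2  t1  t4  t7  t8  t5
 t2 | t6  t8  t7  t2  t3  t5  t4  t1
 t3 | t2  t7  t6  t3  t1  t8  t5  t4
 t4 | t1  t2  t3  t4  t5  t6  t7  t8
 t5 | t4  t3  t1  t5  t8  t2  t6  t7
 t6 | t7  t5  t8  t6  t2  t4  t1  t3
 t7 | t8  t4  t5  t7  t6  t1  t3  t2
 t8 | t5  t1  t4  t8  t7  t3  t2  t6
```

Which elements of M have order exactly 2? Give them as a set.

Identity is t4. Compute the order of each non-identity element by repeated multiplication:
  t1: t1 → t3 → t2 → t6 → t7 → t8 → t5 → t4  (order 8)
  t2: t2 → t8 → t1 → t6 → t5 → t3 → t7 → t4  (order 8)
  t3: t3 → t6 → t8 → t4  (order 4)
  t5: t5 → t8 → t7 → t6 → t2 → t3 → t1 → t4  (order 8)
  t6: t6 → t4  (order 2)
  t7: t7 → t3 → t5 → t6 → t1 → t8 → t2 → t4  (order 8)
  t8: t8 → t6 → t3 → t4  (order 4)
Elements of order 2: {t6}.
(Structurally, M here is isomorphic to the cyclic group Z_8.)

{t6}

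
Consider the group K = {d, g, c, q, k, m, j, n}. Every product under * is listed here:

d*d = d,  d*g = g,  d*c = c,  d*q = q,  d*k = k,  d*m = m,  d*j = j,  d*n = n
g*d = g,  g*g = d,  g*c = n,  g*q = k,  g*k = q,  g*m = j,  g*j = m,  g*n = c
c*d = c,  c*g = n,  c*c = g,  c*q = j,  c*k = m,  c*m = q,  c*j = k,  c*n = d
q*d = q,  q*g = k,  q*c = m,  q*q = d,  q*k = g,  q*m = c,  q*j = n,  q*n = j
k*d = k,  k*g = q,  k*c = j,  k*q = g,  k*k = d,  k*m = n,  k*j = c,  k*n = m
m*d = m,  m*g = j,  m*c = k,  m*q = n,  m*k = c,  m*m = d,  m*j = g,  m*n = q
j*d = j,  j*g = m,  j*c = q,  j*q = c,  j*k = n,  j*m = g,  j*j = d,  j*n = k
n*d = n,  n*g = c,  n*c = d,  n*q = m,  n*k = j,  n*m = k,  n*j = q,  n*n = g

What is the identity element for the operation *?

The identity e satisfies e * x = x for all x, so its row in the table reproduces the column headers.
Row d reads: d, g, c, q, k, m, j, n — exactly the header order. So d is the identity.

d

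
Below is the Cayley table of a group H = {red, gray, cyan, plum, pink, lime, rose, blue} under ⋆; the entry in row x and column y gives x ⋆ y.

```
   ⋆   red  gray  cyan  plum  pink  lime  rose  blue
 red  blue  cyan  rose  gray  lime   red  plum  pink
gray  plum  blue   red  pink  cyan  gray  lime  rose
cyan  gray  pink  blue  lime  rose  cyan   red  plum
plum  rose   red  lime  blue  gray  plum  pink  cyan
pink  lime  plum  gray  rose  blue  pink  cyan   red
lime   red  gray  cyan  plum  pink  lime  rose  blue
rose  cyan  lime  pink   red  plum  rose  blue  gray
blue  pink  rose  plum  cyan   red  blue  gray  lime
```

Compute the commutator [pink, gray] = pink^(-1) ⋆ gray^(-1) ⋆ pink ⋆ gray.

blue

Identity is lime; from the table pink^(-1) = red and gray^(-1) = rose.
red ⋆ rose = plum
plum ⋆ pink = gray
gray ⋆ gray = blue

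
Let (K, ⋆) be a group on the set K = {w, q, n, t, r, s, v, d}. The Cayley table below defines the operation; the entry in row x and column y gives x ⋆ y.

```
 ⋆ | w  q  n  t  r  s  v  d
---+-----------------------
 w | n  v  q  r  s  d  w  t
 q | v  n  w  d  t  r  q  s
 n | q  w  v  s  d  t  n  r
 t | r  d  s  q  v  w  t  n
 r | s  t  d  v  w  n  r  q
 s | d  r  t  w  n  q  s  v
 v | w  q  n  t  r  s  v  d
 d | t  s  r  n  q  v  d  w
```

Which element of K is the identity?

v

The identity e satisfies e ⋆ x = x for all x, so its row in the table reproduces the column headers.
Row v reads: w, q, n, t, r, s, v, d — exactly the header order. So v is the identity.
(Structurally, K here is isomorphic to the cyclic group Z_8.)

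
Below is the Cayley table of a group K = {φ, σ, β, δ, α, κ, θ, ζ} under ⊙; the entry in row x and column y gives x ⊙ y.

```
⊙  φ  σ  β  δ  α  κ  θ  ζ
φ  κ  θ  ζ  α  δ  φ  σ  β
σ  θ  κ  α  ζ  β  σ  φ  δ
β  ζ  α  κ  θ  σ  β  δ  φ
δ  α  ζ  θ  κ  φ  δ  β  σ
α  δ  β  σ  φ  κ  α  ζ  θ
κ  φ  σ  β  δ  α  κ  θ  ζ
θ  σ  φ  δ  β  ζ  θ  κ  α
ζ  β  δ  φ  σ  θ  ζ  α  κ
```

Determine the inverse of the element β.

First locate the identity: row κ matches the header, so κ is the identity.
Scan row β for κ: β ⊙ β = κ. Hence β^(-1) = β.

β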